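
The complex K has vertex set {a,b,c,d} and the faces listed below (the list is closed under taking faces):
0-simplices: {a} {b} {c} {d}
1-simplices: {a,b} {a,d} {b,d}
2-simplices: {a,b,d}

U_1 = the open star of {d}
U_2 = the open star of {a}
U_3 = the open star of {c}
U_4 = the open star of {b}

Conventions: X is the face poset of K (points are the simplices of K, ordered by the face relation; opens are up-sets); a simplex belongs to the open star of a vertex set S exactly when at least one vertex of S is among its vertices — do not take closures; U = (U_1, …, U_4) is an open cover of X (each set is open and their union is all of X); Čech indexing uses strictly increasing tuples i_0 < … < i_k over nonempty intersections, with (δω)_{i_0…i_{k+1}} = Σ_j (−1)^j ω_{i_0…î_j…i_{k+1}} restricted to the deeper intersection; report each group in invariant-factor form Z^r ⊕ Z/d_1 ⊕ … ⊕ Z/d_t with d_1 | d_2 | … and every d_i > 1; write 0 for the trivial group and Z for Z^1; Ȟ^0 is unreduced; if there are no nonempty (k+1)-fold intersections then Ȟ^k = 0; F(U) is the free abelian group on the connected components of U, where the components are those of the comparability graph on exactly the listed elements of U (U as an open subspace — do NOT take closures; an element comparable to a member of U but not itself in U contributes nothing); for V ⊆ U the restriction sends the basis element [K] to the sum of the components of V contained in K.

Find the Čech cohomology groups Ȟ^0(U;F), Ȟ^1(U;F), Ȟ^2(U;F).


intersection data:
  U1={{d},{a,d},{b,d},{a,b,d}} U2={{a},{a,b},{a,d},{a,b,d}} U3={{c}} U4={{b},{a,b},{b,d},{a,b,d}}
  U12={{a,d},{a,b,d}} U14={{b,d},{a,b,d}} U24={{a,b},{a,b,d}}
  U124={{a,b,d}}
components per intersection:
  U1: {{d},{a,d},{b,d},{a,b,d}}
  U2: {{a},{a,b},{a,d},{a,b,d}}
  U3: {{c}}
  U4: {{b},{a,b},{b,d},{a,b,d}}
  U12: {{a,d},{a,b,d}}
  U14: {{b,d},{a,b,d}}
  U24: {{a,b},{a,b,d}}
  U124: {{a,b,d}}
C dims 4,3,1; δ0: rk 2, SNF 1^2; δ1: rk 1, SNF 1^1
Ȟ^0 = (4 − 2) − 0 = 2, so Ȟ^0 ≅ Z^2
Ȟ^1 = (3 − 1) − 2 = 0, so Ȟ^1 ≅ 0
Ȟ^2 = (1 − 0) − 1 = 0, so Ȟ^2 ≅ 0

Ȟ^0 = Z^2; Ȟ^1 = 0; Ȟ^2 = 0


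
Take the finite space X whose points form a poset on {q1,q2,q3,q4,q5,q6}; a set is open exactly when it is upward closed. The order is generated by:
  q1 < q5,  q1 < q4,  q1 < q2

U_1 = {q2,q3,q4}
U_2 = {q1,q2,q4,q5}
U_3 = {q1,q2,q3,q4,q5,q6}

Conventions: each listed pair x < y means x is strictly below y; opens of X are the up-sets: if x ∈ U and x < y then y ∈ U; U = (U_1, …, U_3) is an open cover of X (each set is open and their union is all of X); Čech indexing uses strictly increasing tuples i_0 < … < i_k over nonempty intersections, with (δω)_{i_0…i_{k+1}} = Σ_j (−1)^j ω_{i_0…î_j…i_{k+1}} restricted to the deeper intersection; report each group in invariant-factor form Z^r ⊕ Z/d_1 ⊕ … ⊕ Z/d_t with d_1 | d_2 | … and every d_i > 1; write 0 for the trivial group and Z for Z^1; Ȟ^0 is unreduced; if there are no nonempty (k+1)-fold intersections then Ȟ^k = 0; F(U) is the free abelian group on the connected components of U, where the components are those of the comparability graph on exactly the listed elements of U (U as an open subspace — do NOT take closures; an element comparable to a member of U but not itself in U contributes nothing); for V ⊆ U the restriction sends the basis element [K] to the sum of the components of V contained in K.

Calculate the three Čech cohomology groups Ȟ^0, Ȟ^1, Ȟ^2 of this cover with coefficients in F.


Ȟ^0 = Z^3,  Ȟ^1 = 0,  Ȟ^2 = 0

nonempty overlaps:
  U12={q2,q4} U13={q2,q3,q4} U23={q1,q2,q4,q5}
  U123={q2,q4}
components per intersection:
  U1: {q2} {q3} {q4}
  U2: {q1,q2,q4,q5}
  U3: {q1,q2,q4,q5} {q3} {q6}
  U12: {q2} {q4}
  U13: {q2} {q3} {q4}
  U23: {q1,q2,q4,q5}
  U123: {q2} {q4}
C dims 7,6,2; δ0: rk 4, SNF 1^4; δ1: rk 2, SNF 1^2
degree 0: 7−4−0 = 3 → Ȟ^0 ≅ Z^3
degree 1: 6−2−4 = 0 → Ȟ^1 ≅ 0
degree 2: 2−0−2 = 0 → Ȟ^2 ≅ 0


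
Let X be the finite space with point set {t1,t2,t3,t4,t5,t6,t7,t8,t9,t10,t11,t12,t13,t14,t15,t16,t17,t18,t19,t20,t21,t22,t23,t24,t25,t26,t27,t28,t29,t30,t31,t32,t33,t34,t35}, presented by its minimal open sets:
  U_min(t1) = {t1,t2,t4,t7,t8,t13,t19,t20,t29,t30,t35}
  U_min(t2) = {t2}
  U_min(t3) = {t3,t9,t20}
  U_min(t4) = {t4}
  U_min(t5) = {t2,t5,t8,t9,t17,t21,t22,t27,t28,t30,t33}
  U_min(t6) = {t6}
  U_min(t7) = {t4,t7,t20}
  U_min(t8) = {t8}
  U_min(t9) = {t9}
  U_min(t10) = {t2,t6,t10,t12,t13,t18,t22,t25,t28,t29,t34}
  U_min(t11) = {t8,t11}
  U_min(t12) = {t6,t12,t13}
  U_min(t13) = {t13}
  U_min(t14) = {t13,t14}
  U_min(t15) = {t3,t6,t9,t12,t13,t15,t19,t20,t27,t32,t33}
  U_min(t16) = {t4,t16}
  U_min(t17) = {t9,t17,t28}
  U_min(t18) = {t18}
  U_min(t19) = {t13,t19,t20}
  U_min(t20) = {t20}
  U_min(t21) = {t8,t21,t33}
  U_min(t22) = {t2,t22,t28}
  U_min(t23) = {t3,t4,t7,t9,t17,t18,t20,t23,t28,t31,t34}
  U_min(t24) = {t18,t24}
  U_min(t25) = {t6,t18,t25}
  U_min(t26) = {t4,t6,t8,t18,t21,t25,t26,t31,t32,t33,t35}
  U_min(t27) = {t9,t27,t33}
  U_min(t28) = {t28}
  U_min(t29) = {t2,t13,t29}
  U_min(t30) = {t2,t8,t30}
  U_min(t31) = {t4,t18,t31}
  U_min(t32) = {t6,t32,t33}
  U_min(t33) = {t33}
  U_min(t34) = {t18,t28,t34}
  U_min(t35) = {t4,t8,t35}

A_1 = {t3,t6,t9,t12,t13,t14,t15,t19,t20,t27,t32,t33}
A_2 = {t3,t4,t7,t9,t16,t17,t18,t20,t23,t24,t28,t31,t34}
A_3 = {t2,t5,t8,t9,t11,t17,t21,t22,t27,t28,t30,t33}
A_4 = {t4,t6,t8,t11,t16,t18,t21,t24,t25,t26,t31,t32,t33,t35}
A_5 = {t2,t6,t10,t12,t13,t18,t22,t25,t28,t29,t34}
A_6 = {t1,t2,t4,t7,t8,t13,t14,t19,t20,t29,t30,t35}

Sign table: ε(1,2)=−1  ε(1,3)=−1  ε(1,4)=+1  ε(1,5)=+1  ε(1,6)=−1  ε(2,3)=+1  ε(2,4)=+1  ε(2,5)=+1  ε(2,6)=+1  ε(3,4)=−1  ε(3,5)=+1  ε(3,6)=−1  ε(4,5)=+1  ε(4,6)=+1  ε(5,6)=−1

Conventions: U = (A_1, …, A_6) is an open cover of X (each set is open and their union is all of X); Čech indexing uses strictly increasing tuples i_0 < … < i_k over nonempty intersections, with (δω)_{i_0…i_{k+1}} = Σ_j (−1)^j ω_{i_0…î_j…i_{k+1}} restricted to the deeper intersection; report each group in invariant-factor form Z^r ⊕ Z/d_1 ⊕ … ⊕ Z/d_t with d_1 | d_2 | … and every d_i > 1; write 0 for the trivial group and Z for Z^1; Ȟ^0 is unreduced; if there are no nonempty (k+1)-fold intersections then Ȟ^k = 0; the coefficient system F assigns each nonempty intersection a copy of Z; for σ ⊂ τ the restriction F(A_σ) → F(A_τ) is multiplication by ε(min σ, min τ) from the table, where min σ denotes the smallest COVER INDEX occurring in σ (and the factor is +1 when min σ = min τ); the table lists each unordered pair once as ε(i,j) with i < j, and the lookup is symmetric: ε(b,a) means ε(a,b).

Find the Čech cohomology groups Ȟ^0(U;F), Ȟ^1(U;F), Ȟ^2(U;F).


intersection data:
  A12={t3,t9,t20} A13={t9,t27,t33} A14={t6,t32,t33} A15={t6,t12,t13} A16={t13,t14,t19,t20} A23={t9,t17,t28} A24={t4,t16,t18,t24,t31} A25={t18,t28,t34} A26={t4,t7,t20} A34={t8,t11,t21,t33} A35={t2,t22,t28} A36={t2,t8,t30} A45={t6,t18,t25} A46={t4,t8,t35} A56={t2,t13,t29}
  A123={t9} A126={t20} A134={t33} A145={t6} A156={t13} A235={t28} A245={t18} A246={t4} A346={t8} A356={t2}
C dims 6,15,10; δ0: rk 6, SNF 1^5·2; δ1: rk 9, SNF 1^9
Ȟ^0 = (6 − 6) − 0 = 0, so Ȟ^0 ≅ 0
Ȟ^1 = (15 − 9) − 6 = 0 plus torsion [2], so Ȟ^1 ≅ Z/2
Ȟ^2 = (10 − 0) − 9 = 1, so Ȟ^2 ≅ Z

Ȟ^0 = 0, Ȟ^1 = Z/2, Ȟ^2 = Z


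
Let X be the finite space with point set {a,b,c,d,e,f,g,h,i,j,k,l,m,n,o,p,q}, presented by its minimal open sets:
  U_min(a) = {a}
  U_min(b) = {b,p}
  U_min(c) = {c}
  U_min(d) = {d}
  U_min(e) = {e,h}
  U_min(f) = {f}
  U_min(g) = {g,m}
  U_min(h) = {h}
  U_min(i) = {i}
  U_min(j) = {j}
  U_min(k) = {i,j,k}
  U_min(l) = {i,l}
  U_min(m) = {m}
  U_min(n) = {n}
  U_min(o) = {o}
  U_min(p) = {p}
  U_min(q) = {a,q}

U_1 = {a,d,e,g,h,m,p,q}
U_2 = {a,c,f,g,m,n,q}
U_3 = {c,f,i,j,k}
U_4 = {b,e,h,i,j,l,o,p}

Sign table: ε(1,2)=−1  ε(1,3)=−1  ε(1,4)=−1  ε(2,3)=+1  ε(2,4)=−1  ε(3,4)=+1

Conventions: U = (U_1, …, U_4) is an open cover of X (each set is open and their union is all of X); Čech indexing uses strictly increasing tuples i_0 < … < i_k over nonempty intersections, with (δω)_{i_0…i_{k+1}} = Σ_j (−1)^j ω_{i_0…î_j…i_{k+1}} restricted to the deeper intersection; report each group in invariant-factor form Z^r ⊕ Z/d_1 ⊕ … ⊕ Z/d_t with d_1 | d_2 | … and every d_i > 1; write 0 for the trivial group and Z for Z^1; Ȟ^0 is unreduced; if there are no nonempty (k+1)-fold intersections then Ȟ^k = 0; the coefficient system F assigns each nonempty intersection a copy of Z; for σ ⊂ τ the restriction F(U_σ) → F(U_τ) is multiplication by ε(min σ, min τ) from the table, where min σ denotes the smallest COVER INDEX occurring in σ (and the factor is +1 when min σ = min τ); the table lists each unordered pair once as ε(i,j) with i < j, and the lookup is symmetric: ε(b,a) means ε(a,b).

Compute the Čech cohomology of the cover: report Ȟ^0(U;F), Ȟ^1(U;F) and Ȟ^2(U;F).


Ȟ^0 = Z; Ȟ^1 = Z; Ȟ^2 = 0

cover nerve:
  U12={a,g,m,q} U14={e,h,p} U23={c,f} U34={i,j}
C dims 4,4; δ0: rk 3, SNF 1^3
Ȟ^0: (4−3)−0=1 ⇒ Z
Ȟ^1: (4−0)−3=1 ⇒ Z
Ȟ^2: (0−0)−0=0 ⇒ 0


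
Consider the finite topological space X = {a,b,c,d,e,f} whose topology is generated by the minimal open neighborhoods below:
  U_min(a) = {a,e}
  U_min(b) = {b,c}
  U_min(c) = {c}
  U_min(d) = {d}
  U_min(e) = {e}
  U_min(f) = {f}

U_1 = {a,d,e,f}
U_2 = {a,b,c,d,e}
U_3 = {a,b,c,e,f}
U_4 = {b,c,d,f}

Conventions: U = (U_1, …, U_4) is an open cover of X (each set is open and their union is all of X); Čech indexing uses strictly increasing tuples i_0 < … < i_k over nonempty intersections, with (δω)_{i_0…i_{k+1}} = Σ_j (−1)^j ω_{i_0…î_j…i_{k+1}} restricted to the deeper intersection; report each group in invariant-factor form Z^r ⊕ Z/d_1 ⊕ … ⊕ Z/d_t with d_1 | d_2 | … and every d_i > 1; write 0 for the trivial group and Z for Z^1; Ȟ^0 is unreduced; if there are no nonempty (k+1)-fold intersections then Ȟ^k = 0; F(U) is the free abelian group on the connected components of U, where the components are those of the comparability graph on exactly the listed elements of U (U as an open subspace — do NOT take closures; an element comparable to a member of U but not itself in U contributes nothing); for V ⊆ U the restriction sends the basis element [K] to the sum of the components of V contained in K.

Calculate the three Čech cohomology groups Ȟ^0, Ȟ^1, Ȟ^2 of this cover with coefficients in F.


intersection data:
  U12={a,d,e} U13={a,e,f} U14={d,f} U23={a,b,c,e} U24={b,c,d} U34={b,c,f}
  U123={a,e} U124={d} U134={f} U234={b,c}
components per intersection:
  U1: {a,e} {d} {f}
  U2: {a,e} {b,c} {d}
  U3: {a,e} {b,c} {f}
  U4: {b,c} {d} {f}
  U12: {a,e} {d}
  U13: {a,e} {f}
  U14: {d} {f}
  U23: {a,e} {b,c}
  U24: {b,c} {d}
  U34: {b,c} {f}
  U123: {a,e}
  U124: {d}
  U134: {f}
  U234: {b,c}
C dims 12,12,4; δ0: rk 8, SNF 1^8; δ1: rk 4, SNF 1^4
Ȟ^0 = (12 − 8) − 0 = 4, so Ȟ^0 ≅ Z^4
Ȟ^1 = (12 − 4) − 8 = 0, so Ȟ^1 ≅ 0
Ȟ^2 = (4 − 0) − 4 = 0, so Ȟ^2 ≅ 0

Ȟ^0 = Z^4,  Ȟ^1 = 0,  Ȟ^2 = 0


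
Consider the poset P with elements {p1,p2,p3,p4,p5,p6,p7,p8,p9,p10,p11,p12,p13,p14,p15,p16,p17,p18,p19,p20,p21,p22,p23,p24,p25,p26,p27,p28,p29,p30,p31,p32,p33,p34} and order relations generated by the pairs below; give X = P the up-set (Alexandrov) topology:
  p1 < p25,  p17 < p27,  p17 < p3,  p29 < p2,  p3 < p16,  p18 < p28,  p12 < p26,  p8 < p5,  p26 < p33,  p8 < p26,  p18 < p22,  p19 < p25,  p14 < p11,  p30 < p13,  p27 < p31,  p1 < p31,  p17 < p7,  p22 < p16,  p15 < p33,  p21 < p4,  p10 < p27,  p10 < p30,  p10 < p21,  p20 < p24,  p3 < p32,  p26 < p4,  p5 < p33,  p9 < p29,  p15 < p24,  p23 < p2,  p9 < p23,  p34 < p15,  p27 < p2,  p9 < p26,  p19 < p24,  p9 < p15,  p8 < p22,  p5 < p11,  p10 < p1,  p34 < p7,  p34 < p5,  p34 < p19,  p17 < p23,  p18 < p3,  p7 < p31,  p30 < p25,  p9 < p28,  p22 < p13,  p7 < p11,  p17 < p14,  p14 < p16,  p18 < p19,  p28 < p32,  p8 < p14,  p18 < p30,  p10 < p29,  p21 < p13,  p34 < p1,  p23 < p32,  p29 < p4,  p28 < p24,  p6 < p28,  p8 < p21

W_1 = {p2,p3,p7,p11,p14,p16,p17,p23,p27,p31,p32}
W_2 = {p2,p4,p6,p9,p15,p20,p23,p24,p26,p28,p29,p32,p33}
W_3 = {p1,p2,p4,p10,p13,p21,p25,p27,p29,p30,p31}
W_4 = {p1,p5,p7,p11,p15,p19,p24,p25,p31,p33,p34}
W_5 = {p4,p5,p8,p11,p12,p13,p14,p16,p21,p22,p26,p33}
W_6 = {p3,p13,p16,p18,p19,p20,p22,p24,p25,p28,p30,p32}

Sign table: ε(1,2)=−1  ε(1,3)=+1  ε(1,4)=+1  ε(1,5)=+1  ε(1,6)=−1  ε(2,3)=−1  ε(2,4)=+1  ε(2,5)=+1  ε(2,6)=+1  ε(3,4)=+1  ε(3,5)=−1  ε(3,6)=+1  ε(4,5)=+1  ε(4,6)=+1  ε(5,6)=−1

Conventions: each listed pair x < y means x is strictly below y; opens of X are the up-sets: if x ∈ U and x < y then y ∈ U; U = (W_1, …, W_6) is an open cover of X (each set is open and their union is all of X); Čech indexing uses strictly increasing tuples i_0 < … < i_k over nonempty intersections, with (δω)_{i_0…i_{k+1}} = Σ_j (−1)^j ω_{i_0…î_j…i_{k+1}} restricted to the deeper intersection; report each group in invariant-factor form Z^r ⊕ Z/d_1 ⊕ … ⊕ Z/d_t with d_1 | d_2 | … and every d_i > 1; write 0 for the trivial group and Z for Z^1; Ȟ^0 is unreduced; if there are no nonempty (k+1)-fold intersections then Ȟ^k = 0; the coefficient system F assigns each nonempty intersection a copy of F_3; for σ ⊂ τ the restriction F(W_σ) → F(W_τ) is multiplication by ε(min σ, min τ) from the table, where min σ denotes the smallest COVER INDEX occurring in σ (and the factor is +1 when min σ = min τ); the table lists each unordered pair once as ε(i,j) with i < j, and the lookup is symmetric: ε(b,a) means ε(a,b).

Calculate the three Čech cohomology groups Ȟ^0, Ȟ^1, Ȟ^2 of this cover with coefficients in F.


cover nerve:
  W12={p2,p23,p32} W13={p2,p27,p31} W14={p7,p11,p31} W15={p11,p14,p16} W16={p3,p16,p32} W23={p2,p4,p29} W24={p15,p24,p33} W25={p4,p26,p33} W26={p20,p24,p28,p32} W34={p1,p25,p31} W35={p4,p13,p21} W36={p13,p25,p30} W45={p5,p11,p33} W46={p19,p24,p25} W56={p13,p16,p22}
  W123={p2} W126={p32} W134={p31} W145={p11} W156={p16} W235={p4} W245={p33} W246={p24} W346={p25} W356={p13}
C dims 6,15,10; δ0: rk_F3 6; δ1: rk_F3 9
Ȟ^0: (6−6)−0=0 ⇒ 0
Ȟ^1: (15−9)−6=0 ⇒ 0
Ȟ^2: (10−0)−9=1 ⇒ Z/3

Ȟ^0(U;F) ≅ 0, Ȟ^1(U;F) ≅ 0 and Ȟ^2(U;F) ≅ Z/3


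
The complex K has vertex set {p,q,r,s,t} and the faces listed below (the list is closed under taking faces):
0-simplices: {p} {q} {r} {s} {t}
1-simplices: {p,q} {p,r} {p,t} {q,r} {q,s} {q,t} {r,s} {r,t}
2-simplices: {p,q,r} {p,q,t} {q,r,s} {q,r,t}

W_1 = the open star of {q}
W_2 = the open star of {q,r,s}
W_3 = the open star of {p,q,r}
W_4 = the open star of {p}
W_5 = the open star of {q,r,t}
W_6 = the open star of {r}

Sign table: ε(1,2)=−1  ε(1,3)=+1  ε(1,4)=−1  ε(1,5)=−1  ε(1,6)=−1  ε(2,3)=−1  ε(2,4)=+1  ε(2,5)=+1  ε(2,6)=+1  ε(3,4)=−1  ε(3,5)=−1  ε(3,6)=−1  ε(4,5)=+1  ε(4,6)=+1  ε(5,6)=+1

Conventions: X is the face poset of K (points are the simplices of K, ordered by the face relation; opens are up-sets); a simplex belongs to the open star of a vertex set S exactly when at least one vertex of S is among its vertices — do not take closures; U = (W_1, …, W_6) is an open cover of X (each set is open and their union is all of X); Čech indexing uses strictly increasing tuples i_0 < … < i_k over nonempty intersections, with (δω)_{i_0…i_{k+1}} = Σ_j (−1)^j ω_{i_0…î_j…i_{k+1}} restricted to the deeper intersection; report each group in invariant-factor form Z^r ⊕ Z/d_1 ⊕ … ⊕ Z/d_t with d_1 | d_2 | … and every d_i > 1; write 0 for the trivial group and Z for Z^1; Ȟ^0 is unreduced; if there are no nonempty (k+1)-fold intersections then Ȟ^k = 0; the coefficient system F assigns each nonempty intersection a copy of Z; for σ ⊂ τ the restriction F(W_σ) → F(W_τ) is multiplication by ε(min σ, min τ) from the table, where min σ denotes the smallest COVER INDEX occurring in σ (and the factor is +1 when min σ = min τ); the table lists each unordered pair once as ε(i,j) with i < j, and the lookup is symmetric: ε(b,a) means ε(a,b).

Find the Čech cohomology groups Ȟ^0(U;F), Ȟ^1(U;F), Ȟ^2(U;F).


cover nerve:
  W1={{q},{p,q},{q,r},{q,s},{q,t},{p,q,r},{p,q,t},{q,r,s},{q,r,t}} W2={{q},{r},{s},{p,q},{p,r},{q,r},{q,s},{q,t},{r,s},{r,t},{p,q,r},{p,q,t},{q,r,s},{q,r,t}} W3={{p},{q},{r},{p,q},{p,r},{p,t},{q,r},{q,s},{q,t},{r,s},{r,t},{p,q,r},{p,q,t},{q,r,s},{q,r,t}} W4={{p},{p,q},{p,r},{p,t},{p,q,r},{p,q,t}} W5={{q},{r},{t},{p,q},{p,r},{p,t},{q,r},{q,s},{q,t},{r,s},{r,t},{p,q,r},{p,q,t},{q,r,s},{q,r,t}} W6={{r},{p,r},{q,r},{r,s},{r,t},{p,q,r},{q,r,s},{q,r,t}}
  W12={{q},{p,q},{q,r},{q,s},{q,t},{p,q,r},{p,q,t},{q,r,s},{q,r,t}} W13={{q},{p,q},{q,r},{q,s},{q,t},{p,q,r},{p,q,t},{q,r,s},{q,r,t}} W14={{p,q},{p,q,r},{p,q,t}} W15={{q},{p,q},{q,r},{q,s},{q,t},{p,q,r},{p,q,t},{q,r,s},{q,r,t}} W16={{q,r},{p,q,r},{q,r,s},{q,r,t}} W23={{q},{r},{p,q},{p,r},{q,r},{q,s},{q,t},{r,s},{r,t},{p,q,r},{p,q,t},{q,r,s},{q,r,t}} W24={{p,q},{p,r},{p,q,r},{p,q,t}} W25={{q},{r},{p,q},{p,r},{q,r},{q,s},{q,t},{r,s},{r,t},{p,q,r},{p,q,t},{q,r,s},{q,r,t}} W26={{r},{p,r},{q,r},{r,s},{r,t},{p,q,r},{q,r,s},{q,r,t}} W34={{p},{p,q},{p,r},{p,t},{p,q,r},{p,q,t}} W35={{q},{r},{p,q},{p,r},{p,t},{q,r},{q,s},{q,t},{r,s},{r,t},{p,q,r},{p,q,t},{q,r,s},{q,r,t}} W36={{r},{p,r},{q,r},{r,s},{r,t},{p,q,r},{q,r,s},{q,r,t}} W45={{p,q},{p,r},{p,t},{p,q,r},{p,q,t}} W46={{p,r},{p,q,r}} W56={{r},{p,r},{q,r},{r,s},{r,t},{p,q,r},{q,r,s},{q,r,t}}
  W123={{q},{p,q},{q,r},{q,s},{q,t},{p,q,r},{p,q,t},{q,r,s},{q,r,t}} W124={{p,q},{p,q,r},{p,q,t}} W125={{q},{p,q},{q,r},{q,s},{q,t},{p,q,r},{p,q,t},{q,r,s},{q,r,t}} W126={{q,r},{p,q,r},{q,r,s},{q,r,t}} W134={{p,q},{p,q,r},{p,q,t}} W135={{q},{p,q},{q,r},{q,s},{q,t},{p,q,r},{p,q,t},{q,r,s},{q,r,t}} W136={{q,r},{p,q,r},{q,r,s},{q,r,t}} W145={{p,q},{p,q,r},{p,q,t}} W146={{p,q,r}} W156={{q,r},{p,q,r},{q,r,s},{q,r,t}} W234={{p,q},{p,r},{p,q,r},{p,q,t}} W235={{q},{r},{p,q},{p,r},{q,r},{q,s},{q,t},{r,s},{r,t},{p,q,r},{p,q,t},{q,r,s},{q,r,t}} W236={{r},{p,r},{q,r},{r,s},{r,t},{p,q,r},{q,r,s},{q,r,t}} W245={{p,q},{p,r},{p,q,r},{p,q,t}} W246={{p,r},{p,q,r}} W256={{r},{p,r},{q,r},{r,s},{r,t},{p,q,r},{q,r,s},{q,r,t}} W345={{p,q},{p,r},{p,t},{p,q,r},{p,q,t}} W346={{p,r},{p,q,r}} W356={{r},{p,r},{q,r},{r,s},{r,t},{p,q,r},{q,r,s},{q,r,t}} W456={{p,r},{p,q,r}}
  W1234={{p,q},{p,q,r},{p,q,t}} W1235={{q},{p,q},{q,r},{q,s},{q,t},{p,q,r},{p,q,t},{q,r,s},{q,r,t}} W1236={{q,r},{p,q,r},{q,r,s},{q,r,t}} W1245={{p,q},{p,q,r},{p,q,t}} W1246={{p,q,r}} W1256={{q,r},{p,q,r},{q,r,s},{q,r,t}} W1345={{p,q},{p,q,r},{p,q,t}} W1346={{p,q,r}} W1356={{q,r},{p,q,r},{q,r,s},{q,r,t}} W1456={{p,q,r}} W2345={{p,q},{p,r},{p,q,r},{p,q,t}} W2346={{p,r},{p,q,r}} W2356={{r},{p,r},{q,r},{r,s},{r,t},{p,q,r},{q,r,s},{q,r,t}} W2456={{p,r},{p,q,r}} W3456={{p,r},{p,q,r}}
  W12345={{p,q},{p,q,r},{p,q,t}} W12346={{p,q,r}} W12356={{q,r},{p,q,r},{q,r,s},{q,r,t}} W12456={{p,q,r}} W13456={{p,q,r}} W23456={{p,r},{p,q,r}}
  W123456={{p,q,r}}
C dims 6,15,20,15; δ0: rk 5, SNF 1^5; δ1: rk 10, SNF 1^10; δ2: rk 10, SNF 1^10
Ȟ^0: (6−5)−0=1 ⇒ Z
Ȟ^1: (15−10)−5=0 ⇒ 0
Ȟ^2: (20−10)−10=0 ⇒ 0

Ȟ^0(U;F) ≅ Z, Ȟ^1(U;F) ≅ 0 and Ȟ^2(U;F) ≅ 0


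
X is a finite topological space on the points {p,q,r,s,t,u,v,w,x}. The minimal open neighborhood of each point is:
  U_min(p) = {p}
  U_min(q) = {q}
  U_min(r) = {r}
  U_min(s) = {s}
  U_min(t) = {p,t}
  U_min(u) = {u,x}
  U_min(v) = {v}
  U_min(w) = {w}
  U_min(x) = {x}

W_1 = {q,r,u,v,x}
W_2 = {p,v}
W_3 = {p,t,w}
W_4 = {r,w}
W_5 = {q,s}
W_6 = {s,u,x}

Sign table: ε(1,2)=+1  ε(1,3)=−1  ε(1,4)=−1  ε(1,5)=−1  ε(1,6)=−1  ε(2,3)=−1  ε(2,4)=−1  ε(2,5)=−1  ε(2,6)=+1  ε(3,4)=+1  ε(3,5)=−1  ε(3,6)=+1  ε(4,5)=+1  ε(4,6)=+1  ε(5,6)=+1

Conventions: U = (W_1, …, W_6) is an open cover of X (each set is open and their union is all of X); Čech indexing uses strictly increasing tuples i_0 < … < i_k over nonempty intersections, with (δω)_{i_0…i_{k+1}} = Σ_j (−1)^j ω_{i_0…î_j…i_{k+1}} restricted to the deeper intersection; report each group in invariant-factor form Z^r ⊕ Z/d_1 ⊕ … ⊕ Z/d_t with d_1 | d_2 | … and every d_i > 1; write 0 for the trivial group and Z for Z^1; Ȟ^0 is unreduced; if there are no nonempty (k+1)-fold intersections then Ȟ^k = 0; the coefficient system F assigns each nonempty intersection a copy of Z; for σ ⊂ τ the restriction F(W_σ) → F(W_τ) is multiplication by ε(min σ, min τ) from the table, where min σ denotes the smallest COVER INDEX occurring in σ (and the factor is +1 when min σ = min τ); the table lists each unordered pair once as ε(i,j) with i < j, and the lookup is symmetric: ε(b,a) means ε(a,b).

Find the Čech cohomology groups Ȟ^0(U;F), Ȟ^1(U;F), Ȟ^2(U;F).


nerve of the cover:
  W12={v} W14={r} W15={q} W16={u,x} W23={p} W34={w} W56={s}
C dims 6,7; δ0: rk 5, SNF 1^5
Ȟ^0 = (6 − 5) − 0 = 1, so Ȟ^0 ≅ Z
Ȟ^1 = (7 − 0) − 5 = 2, so Ȟ^1 ≅ Z^2
Ȟ^2 = (0 − 0) − 0 = 0, so Ȟ^2 ≅ 0

Ȟ^0 ≅ Z, Ȟ^1 ≅ Z^2, Ȟ^2 ≅ 0


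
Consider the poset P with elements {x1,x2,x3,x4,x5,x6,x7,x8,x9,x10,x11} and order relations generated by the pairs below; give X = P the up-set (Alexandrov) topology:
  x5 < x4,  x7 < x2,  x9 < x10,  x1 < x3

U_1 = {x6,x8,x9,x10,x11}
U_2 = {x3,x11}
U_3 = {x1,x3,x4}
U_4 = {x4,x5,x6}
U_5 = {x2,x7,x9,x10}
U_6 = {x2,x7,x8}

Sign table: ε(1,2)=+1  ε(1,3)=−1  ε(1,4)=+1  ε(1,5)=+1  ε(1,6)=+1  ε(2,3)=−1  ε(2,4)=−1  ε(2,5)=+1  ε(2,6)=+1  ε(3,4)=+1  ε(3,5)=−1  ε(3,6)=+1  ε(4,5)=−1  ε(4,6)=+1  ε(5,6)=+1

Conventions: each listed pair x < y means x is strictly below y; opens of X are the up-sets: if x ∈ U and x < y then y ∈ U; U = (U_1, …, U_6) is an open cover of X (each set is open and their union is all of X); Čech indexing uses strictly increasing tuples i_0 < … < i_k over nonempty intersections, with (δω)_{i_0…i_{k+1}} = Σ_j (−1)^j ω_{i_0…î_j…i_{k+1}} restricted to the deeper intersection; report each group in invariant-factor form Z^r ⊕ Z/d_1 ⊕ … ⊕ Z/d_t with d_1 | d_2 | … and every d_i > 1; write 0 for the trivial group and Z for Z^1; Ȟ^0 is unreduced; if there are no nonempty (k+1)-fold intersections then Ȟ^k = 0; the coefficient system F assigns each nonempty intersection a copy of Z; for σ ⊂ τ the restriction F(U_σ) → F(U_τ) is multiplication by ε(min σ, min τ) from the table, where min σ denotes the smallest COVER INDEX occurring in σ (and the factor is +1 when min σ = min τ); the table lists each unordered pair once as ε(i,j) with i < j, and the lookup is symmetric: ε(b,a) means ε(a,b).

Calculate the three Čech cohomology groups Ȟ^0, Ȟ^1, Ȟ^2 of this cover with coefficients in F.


nonempty overlaps:
  U12={x11} U14={x6} U15={x9,x10} U16={x8} U23={x3} U34={x4} U56={x2,x7}
C dims 6,7; δ0: rk 6, SNF 1^5·2
degree 0: 6−6−0 = 0 → Ȟ^0 ≅ 0
degree 1: 7−0−6 = 1 plus torsion [2] → Ȟ^1 ≅ Z ⊕ Z/2
degree 2: 0−0−0 = 0 → Ȟ^2 ≅ 0

Ȟ^0 ≅ 0,  Ȟ^1 ≅ Z ⊕ Z/2,  Ȟ^2 ≅ 0


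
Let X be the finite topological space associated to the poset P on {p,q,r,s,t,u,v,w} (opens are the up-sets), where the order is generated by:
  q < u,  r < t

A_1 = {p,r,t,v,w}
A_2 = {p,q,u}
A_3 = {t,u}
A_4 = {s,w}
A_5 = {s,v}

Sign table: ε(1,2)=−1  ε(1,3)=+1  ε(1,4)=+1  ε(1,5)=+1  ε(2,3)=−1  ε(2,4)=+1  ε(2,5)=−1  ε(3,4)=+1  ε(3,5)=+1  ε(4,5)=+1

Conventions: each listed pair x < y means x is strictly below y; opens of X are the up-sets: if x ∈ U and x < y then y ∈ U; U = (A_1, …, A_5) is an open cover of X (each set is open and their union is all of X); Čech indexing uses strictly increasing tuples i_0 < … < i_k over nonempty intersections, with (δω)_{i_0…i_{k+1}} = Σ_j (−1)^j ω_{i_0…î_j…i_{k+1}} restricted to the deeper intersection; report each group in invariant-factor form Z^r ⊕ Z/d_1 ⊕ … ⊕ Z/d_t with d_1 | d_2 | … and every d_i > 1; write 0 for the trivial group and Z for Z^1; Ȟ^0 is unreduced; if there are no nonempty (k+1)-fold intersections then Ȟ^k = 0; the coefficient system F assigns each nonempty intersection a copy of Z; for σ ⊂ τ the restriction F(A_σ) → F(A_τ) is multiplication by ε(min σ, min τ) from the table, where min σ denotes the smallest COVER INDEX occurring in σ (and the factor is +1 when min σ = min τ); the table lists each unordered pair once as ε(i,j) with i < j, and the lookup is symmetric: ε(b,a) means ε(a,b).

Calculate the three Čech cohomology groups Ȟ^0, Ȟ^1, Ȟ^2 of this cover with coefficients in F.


nonempty overlaps:
  A12={p} A13={t} A14={w} A15={v} A23={u} A45={s}
C dims 5,6; δ0: rk 4, SNF 1^4
degree 0: 5−4−0 = 1 → Ȟ^0 ≅ Z
degree 1: 6−0−4 = 2 → Ȟ^1 ≅ Z^2
degree 2: 0−0−0 = 0 → Ȟ^2 ≅ 0

Ȟ^0 ≅ Z; Ȟ^1 ≅ Z^2; Ȟ^2 ≅ 0


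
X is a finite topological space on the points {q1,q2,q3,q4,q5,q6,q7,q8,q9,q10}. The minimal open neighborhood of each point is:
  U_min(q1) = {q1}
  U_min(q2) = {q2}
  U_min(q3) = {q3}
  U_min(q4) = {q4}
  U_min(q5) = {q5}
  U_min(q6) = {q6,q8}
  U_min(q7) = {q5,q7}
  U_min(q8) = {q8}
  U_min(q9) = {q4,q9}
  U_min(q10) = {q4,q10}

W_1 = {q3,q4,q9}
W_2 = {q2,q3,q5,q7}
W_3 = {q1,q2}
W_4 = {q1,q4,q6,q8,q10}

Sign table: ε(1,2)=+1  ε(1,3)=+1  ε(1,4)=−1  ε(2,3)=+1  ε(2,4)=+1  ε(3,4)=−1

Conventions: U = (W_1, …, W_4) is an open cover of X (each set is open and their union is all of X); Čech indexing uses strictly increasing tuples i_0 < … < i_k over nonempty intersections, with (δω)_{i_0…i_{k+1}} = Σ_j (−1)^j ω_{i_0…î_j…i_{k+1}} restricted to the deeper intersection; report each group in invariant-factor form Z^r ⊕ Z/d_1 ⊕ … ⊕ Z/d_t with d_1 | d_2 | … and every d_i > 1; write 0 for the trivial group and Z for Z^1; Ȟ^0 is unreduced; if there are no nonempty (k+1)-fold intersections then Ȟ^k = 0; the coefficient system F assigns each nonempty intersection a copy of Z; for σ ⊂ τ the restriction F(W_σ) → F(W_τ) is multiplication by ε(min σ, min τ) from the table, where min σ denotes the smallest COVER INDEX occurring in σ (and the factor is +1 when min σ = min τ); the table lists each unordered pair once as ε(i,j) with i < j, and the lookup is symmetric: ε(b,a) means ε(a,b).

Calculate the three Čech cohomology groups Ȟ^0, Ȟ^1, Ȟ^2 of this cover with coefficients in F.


intersection data:
  W12={q3} W14={q4} W23={q2} W34={q1}
C dims 4,4; δ0: rk 3, SNF 1^3
Ȟ^0 = (4 − 3) − 0 = 1, so Ȟ^0 ≅ Z
Ȟ^1 = (4 − 0) − 3 = 1, so Ȟ^1 ≅ Z
Ȟ^2 = (0 − 0) − 0 = 0, so Ȟ^2 ≅ 0

Ȟ^0 ≅ Z; Ȟ^1 ≅ Z; Ȟ^2 ≅ 0


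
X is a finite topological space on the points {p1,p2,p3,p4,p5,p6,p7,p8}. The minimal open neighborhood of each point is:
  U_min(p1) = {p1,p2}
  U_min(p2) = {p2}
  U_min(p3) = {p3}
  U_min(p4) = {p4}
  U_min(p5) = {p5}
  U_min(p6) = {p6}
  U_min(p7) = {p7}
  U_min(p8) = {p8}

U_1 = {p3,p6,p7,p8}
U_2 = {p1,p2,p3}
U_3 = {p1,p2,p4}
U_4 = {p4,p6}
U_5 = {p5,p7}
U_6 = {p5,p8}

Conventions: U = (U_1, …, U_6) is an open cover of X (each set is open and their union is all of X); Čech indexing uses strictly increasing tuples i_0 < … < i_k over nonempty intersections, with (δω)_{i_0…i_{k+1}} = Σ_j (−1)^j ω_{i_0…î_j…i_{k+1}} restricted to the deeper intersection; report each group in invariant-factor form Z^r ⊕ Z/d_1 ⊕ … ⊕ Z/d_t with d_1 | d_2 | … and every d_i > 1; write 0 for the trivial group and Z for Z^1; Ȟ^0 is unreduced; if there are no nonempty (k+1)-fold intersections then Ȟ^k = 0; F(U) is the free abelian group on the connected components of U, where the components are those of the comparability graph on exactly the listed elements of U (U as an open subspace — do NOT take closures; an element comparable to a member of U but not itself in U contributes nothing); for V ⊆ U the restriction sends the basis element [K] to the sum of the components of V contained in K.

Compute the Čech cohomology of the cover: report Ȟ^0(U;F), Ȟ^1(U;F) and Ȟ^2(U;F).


nonempty intersections:
  U12={p3} U14={p6} U15={p7} U16={p8} U23={p1,p2} U34={p4} U56={p5}
components per intersection:
  U1: {p3} {p6} {p7} {p8}
  U2: {p1,p2} {p3}
  U3: {p1,p2} {p4}
  U4: {p4} {p6}
  U5: {p5} {p7}
  U6: {p5} {p8}
  U12: {p3}
  U14: {p6}
  U15: {p7}
  U16: {p8}
  U23: {p1,p2}
  U34: {p4}
  U56: {p5}
C dims 14,7; δ0: rk 7, SNF 1^7
Ȟ^0: (14−7)−0=7 ⇒ Z^7
Ȟ^1: (7−0)−7=0 ⇒ 0
Ȟ^2: (0−0)−0=0 ⇒ 0

Ȟ^0 = Z^7, Ȟ^1 = 0 and Ȟ^2 = 0


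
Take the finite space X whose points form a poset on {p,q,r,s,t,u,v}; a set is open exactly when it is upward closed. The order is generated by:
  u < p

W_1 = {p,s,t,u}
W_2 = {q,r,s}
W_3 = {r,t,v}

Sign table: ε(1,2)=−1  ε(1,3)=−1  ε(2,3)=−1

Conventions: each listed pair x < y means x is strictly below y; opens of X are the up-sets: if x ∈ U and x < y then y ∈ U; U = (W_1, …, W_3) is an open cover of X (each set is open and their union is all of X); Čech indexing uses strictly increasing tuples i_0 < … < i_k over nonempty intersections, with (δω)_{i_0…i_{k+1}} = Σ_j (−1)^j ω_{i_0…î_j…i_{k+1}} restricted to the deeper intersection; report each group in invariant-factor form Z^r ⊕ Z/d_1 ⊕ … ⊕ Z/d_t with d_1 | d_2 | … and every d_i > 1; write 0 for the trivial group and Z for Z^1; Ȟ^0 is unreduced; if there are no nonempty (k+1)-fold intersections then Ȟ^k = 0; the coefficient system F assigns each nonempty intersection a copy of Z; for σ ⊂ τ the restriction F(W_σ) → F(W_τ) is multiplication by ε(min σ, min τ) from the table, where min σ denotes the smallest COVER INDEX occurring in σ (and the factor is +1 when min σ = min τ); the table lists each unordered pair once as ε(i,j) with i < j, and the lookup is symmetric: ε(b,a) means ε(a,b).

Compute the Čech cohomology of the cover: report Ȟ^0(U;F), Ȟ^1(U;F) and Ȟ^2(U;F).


Ȟ^0(U;F) ≅ 0, Ȟ^1(U;F) ≅ Z/2 and Ȟ^2(U;F) ≅ 0

cover nerve:
  W12={s} W13={t} W23={r}
C dims 3,3; δ0: rk 3, SNF 1^2·2
Ȟ^0: (3−3)−0=0 ⇒ 0
Ȟ^1: (3−0)−3=0 plus torsion [2] ⇒ Z/2
Ȟ^2: (0−0)−0=0 ⇒ 0


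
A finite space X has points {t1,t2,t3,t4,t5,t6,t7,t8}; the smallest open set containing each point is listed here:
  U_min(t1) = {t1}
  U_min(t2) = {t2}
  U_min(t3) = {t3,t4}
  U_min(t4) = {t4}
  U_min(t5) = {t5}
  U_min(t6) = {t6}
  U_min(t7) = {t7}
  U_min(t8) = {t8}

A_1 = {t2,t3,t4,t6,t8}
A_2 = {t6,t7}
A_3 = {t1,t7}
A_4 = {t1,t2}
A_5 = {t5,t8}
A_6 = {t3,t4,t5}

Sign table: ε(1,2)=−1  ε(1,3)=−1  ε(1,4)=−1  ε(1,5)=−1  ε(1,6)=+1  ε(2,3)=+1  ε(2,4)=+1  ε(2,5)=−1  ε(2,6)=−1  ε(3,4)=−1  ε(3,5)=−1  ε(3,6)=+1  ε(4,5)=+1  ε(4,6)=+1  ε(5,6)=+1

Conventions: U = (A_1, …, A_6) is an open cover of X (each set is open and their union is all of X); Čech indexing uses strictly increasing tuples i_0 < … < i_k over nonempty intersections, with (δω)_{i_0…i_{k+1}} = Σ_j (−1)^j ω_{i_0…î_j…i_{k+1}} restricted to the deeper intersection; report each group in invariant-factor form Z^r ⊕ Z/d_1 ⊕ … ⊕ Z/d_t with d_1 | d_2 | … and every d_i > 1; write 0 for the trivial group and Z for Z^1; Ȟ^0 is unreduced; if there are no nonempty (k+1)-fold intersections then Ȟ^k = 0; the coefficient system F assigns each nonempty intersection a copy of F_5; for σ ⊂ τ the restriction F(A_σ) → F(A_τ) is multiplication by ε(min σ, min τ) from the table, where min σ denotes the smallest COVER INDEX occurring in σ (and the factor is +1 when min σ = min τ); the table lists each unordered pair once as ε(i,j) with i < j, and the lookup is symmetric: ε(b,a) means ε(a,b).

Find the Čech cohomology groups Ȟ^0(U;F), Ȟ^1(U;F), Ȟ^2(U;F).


Ȟ^0 = 0, Ȟ^1 = Z/5 and Ȟ^2 = 0

nonempty intersections:
  A12={t6} A14={t2} A15={t8} A16={t3,t4} A23={t7} A34={t1} A56={t5}
C dims 6,7; δ0: rk_F5 6
Ȟ^0: (6−6)−0=0 ⇒ 0
Ȟ^1: (7−0)−6=1 ⇒ Z/5
Ȟ^2: (0−0)−0=0 ⇒ 0


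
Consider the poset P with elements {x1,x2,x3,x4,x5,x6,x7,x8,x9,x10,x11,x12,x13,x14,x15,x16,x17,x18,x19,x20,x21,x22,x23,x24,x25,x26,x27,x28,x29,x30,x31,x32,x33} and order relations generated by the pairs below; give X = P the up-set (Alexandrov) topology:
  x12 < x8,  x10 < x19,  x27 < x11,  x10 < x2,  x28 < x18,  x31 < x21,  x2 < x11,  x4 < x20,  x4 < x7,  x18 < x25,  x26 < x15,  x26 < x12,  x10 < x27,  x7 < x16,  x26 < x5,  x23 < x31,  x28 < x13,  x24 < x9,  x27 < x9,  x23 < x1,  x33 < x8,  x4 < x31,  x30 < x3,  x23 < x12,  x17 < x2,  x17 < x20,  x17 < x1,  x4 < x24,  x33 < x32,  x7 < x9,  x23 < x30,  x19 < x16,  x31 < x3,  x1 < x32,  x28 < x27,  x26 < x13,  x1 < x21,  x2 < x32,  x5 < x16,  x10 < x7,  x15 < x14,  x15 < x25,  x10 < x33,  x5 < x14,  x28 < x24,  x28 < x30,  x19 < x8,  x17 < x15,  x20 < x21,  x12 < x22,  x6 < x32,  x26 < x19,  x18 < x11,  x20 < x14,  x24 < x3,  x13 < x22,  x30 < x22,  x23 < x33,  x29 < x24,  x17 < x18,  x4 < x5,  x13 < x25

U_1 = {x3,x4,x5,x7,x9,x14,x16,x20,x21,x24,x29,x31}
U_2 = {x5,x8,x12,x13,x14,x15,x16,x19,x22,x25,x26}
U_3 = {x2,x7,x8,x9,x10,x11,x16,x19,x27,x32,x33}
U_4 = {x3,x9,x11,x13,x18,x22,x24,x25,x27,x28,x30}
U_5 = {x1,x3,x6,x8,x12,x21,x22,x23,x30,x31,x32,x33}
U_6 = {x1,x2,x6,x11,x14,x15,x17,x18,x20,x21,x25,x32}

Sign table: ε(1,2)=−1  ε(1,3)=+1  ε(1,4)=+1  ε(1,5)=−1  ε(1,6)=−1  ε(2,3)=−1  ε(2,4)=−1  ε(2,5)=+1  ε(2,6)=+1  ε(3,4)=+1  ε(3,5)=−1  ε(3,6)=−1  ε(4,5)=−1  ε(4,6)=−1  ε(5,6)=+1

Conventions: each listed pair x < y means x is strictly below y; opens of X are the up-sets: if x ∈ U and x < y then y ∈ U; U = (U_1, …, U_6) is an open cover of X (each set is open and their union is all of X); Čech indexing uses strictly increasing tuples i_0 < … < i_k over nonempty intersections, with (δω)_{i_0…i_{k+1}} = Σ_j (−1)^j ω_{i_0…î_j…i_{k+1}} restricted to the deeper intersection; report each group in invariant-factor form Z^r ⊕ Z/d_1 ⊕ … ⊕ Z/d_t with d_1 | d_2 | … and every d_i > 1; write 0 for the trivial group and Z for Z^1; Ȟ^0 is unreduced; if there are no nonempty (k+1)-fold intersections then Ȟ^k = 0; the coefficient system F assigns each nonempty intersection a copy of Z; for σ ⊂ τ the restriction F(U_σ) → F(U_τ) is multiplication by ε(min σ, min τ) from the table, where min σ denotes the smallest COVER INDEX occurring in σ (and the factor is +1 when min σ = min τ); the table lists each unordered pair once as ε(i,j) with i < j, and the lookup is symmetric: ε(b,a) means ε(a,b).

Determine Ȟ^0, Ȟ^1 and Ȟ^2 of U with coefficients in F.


nonempty intersections:
  U12={x5,x14,x16} U13={x7,x9,x16} U14={x3,x9,x24} U15={x3,x21,x31} U16={x14,x20,x21} U23={x8,x16,x19} U24={x13,x22,x25} U25={x8,x12,x22} U26={x14,x15,x25} U34={x9,x11,x27} U35={x8,x32,x33} U36={x2,x11,x32} U45={x3,x22,x30} U46={x11,x18,x25} U56={x1,x6,x21,x32}
  U123={x16} U126={x14} U134={x9} U145={x3} U156={x21} U235={x8} U245={x22} U246={x25} U346={x11} U356={x32}
C dims 6,15,10; δ0: rk 5, SNF 1^5; δ1: rk 10, SNF 1^9·2
Ȟ^0: (6−5)−0=1 ⇒ Z
Ȟ^1: (15−10)−5=0 ⇒ 0
Ȟ^2: (10−0)−10=0 plus torsion [2] ⇒ Z/2

Ȟ^0 ≅ Z, Ȟ^1 ≅ 0, Ȟ^2 ≅ Z/2


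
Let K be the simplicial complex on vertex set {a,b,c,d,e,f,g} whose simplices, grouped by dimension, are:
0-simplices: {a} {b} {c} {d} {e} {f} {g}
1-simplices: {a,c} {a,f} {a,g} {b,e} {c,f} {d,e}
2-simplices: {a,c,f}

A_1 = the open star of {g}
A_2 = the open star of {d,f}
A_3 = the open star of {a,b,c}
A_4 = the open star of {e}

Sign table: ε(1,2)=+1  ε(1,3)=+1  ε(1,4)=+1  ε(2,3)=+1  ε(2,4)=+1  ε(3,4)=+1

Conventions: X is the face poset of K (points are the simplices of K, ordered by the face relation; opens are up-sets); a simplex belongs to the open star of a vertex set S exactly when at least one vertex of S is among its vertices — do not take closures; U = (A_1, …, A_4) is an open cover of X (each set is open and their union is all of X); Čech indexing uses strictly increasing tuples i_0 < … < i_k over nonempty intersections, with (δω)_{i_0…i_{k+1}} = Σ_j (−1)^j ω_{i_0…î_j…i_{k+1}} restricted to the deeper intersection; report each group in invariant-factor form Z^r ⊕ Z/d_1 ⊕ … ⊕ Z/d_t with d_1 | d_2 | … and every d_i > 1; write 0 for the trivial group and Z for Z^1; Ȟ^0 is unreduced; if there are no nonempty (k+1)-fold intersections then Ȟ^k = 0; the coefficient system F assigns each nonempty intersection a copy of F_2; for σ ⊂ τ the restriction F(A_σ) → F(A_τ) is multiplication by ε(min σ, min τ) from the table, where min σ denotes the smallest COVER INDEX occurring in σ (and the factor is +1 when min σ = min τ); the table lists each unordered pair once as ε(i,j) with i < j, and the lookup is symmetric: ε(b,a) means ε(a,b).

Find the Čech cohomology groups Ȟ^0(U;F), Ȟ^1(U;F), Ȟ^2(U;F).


nerve simplices:
  A1={{g},{a,g}} A2={{d},{f},{a,f},{c,f},{d,e},{a,c,f}} A3={{a},{b},{c},{a,c},{a,f},{a,g},{b,e},{c,f},{a,c,f}} A4={{e},{b,e},{d,e}}
  A13={{a,g}} A23={{a,f},{c,f},{a,c,f}} A24={{d,e}} A34={{b,e}}
C dims 4,4; δ0: rk_F2 3
degree 0: 4−3−0 = 1 → Ȟ^0 ≅ Z/2
degree 1: 4−0−3 = 1 → Ȟ^1 ≅ Z/2
degree 2: 0−0−0 = 0 → Ȟ^2 ≅ 0

Ȟ^0(U;F) ≅ Z/2, Ȟ^1(U;F) ≅ Z/2 and Ȟ^2(U;F) ≅ 0


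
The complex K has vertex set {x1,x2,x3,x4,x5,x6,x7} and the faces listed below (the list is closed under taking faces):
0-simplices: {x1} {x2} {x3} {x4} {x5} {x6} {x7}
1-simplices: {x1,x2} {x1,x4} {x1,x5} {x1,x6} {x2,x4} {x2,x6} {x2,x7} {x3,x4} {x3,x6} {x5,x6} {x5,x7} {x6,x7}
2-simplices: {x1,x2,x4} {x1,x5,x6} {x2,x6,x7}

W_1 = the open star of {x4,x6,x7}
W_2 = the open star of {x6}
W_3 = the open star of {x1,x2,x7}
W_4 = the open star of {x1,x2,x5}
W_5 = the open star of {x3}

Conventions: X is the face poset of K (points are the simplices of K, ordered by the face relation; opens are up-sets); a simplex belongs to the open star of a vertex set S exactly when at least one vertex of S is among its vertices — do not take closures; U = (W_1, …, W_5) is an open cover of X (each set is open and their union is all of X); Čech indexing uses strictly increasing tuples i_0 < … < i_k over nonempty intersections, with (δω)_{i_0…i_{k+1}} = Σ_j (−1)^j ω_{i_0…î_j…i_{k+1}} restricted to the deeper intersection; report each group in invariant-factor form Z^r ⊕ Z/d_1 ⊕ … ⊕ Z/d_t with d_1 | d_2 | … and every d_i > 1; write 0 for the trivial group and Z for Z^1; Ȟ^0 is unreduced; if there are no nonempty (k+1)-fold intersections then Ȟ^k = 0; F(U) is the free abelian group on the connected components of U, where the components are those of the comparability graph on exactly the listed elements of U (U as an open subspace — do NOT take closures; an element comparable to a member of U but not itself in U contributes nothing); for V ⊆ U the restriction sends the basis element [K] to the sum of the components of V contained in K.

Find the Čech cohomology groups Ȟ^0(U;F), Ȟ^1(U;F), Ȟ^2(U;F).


Ȟ^0(U;F) ≅ Z, Ȟ^1(U;F) ≅ Z^3 and Ȟ^2(U;F) ≅ 0

intersection data:
  W1={{x4},{x6},{x7},{x1,x4},{x1,x6},{x2,x4},{x2,x6},{x2,x7},{x3,x4},{x3,x6},{x5,x6},{x5,x7},{x6,x7},{x1,x2,x4},{x1,x5,x6},{x2,x6,x7}} W2={{x6},{x1,x6},{x2,x6},{x3,x6},{x5,x6},{x6,x7},{x1,x5,x6},{x2,x6,x7}} W3={{x1},{x2},{x7},{x1,x2},{x1,x4},{x1,x5},{x1,x6},{x2,x4},{x2,x6},{x2,x7},{x5,x7},{x6,x7},{x1,x2,x4},{x1,x5,x6},{x2,x6,x7}} W4={{x1},{x2},{x5},{x1,x2},{x1,x4},{x1,x5},{x1,x6},{x2,x4},{x2,x6},{x2,x7},{x5,x6},{x5,x7},{x1,x2,x4},{x1,x5,x6},{x2,x6,x7}} W5={{x3},{x3,x4},{x3,x6}}
  W12={{x6},{x1,x6},{x2,x6},{x3,x6},{x5,x6},{x6,x7},{x1,x5,x6},{x2,x6,x7}} W13={{x7},{x1,x4},{x1,x6},{x2,x4},{x2,x6},{x2,x7},{x5,x7},{x6,x7},{x1,x2,x4},{x1,x5,x6},{x2,x6,x7}} W14={{x1,x4},{x1,x6},{x2,x4},{x2,x6},{x2,x7},{x5,x6},{x5,x7},{x1,x2,x4},{x1,x5,x6},{x2,x6,x7}} W15={{x3,x4},{x3,x6}} W23={{x1,x6},{x2,x6},{x6,x7},{x1,x5,x6},{x2,x6,x7}} W24={{x1,x6},{x2,x6},{x5,x6},{x1,x5,x6},{x2,x6,x7}} W25={{x3,x6}} W34={{x1},{x2},{x1,x2},{x1,x4},{x1,x5},{x1,x6},{x2,x4},{x2,x6},{x2,x7},{x5,x7},{x1,x2,x4},{x1,x5,x6},{x2,x6,x7}}
  W123={{x1,x6},{x2,x6},{x6,x7},{x1,x5,x6},{x2,x6,x7}} W124={{x1,x6},{x2,x6},{x5,x6},{x1,x5,x6},{x2,x6,x7}} W125={{x3,x6}} W134={{x1,x4},{x1,x6},{x2,x4},{x2,x6},{x2,x7},{x5,x7},{x1,x2,x4},{x1,x5,x6},{x2,x6,x7}} W234={{x1,x6},{x2,x6},{x1,x5,x6},{x2,x6,x7}}
  W1234={{x1,x6},{x2,x6},{x1,x5,x6},{x2,x6,x7}}
components per intersection:
  W1: {{x4},{x1,x4},{x2,x4},{x3,x4},{x1,x2,x4}} {{x6},{x7},{x1,x6},{x2,x6},{x2,x7},{x3,x6},{x5,x6},{x5,x7},{x6,x7},{x1,x5,x6},{x2,x6,x7}}
  W2: {{x6},{x1,x6},{x2,x6},{x3,x6},{x5,x6},{x6,x7},{x1,x5,x6},{x2,x6,x7}}
  W3: {{x1},{x2},{x7},{x1,x2},{x1,x4},{x1,x5},{x1,x6},{x2,x4},{x2,x6},{x2,x7},{x5,x7},{x6,x7},{x1,x2,x4},{x1,x5,x6},{x2,x6,x7}}
  W4: {{x1},{x2},{x5},{x1,x2},{x1,x4},{x1,x5},{x1,x6},{x2,x4},{x2,x6},{x2,x7},{x5,x6},{x5,x7},{x1,x2,x4},{x1,x5,x6},{x2,x6,x7}}
  W5: {{x3},{x3,x4},{x3,x6}}
  W12: {{x6},{x1,x6},{x2,x6},{x3,x6},{x5,x6},{x6,x7},{x1,x5,x6},{x2,x6,x7}}
  W13: {{x7},{x2,x6},{x2,x7},{x5,x7},{x6,x7},{x2,x6,x7}} {{x1,x4},{x2,x4},{x1,x2,x4}} {{x1,x6},{x1,x5,x6}}
  W14: {{x1,x4},{x2,x4},{x1,x2,x4}} {{x1,x6},{x5,x6},{x1,x5,x6}} {{x2,x6},{x2,x7},{x2,x6,x7}} {{x5,x7}}
  W15: {{x3,x4}} {{x3,x6}}
  W23: {{x1,x6},{x1,x5,x6}} {{x2,x6},{x6,x7},{x2,x6,x7}}
  W24: {{x1,x6},{x5,x6},{x1,x5,x6}} {{x2,x6},{x2,x6,x7}}
  W25: {{x3,x6}}
  W34: {{x1},{x2},{x1,x2},{x1,x4},{x1,x5},{x1,x6},{x2,x4},{x2,x6},{x2,x7},{x1,x2,x4},{x1,x5,x6},{x2,x6,x7}} {{x5,x7}}
  W123: {{x1,x6},{x1,x5,x6}} {{x2,x6},{x6,x7},{x2,x6,x7}}
  W124: {{x1,x6},{x5,x6},{x1,x5,x6}} {{x2,x6},{x2,x6,x7}}
  W125: {{x3,x6}}
  W134: {{x1,x4},{x2,x4},{x1,x2,x4}} {{x1,x6},{x1,x5,x6}} {{x2,x6},{x2,x7},{x2,x6,x7}} {{x5,x7}}
  W234: {{x1,x6},{x1,x5,x6}} {{x2,x6},{x2,x6,x7}}
  W1234: {{x1,x6},{x1,x5,x6}} {{x2,x6},{x2,x6,x7}}
C dims 6,17,11,2; δ0: rk 5, SNF 1^5; δ1: rk 9, SNF 1^9; δ2: rk 2, SNF 1^2
Ȟ^0 = (6 − 5) − 0 = 1, so Ȟ^0 ≅ Z
Ȟ^1 = (17 − 9) − 5 = 3, so Ȟ^1 ≅ Z^3
Ȟ^2 = (11 − 2) − 9 = 0, so Ȟ^2 ≅ 0
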